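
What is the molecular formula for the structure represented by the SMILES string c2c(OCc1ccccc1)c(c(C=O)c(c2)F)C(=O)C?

Heavy atoms from the SMILES: 16 C, 1 F, 3 O.
Implicit hydrogens by atom environment:
  7 × C (aromatic): 1 H each → 7
  5 × C (aromatic): no H
  3 × O: no H
  1 × C: 3 H
  1 × C: 2 H
  1 × C: 1 H
  1 × C: no H
  1 × F: no H
  Total hydrogens = 13.
Molecular formula: C16H13FO3

C16H13FO3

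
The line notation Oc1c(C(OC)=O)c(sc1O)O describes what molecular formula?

Heavy atoms from the SMILES: 6 C, 5 O, 1 S.
Implicit hydrogens by atom environment:
  4 × C (aromatic): no H
  3 × O: 1 H each → 3
  2 × O: no H
  1 × C: 3 H
  1 × C: no H
  1 × S (aromatic): no H
  Total hydrogens = 6.
Molecular formula: C6H6O5S

C6H6O5S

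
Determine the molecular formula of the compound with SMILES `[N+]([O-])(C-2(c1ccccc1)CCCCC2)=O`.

C12H15NO2

Heavy atoms from the SMILES: 12 C, 1 N, 2 O.
Implicit hydrogens by atom environment:
  5 × C: 2 H each → 10
  5 × C (aromatic): 1 H each → 5
  1 × C: no H
  1 × C (aromatic): no H
  1 × N (charge +1): no H
  1 × O: no H
  1 × O (charge -1): no H
  Total hydrogens = 15.
Molecular formula: C12H15NO2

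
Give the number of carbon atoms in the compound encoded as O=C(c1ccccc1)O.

The symbol for carbon appears 7 times in the SMILES. Lowercase c denotes aromatic carbon and counts toward C.

7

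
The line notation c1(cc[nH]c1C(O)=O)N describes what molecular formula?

C5H6N2O2

Heavy atoms from the SMILES: 5 C, 2 N, 2 O.
Implicit hydrogens by atom environment:
  2 × C (aromatic): 1 H each → 2
  2 × C (aromatic): no H
  1 × C: no H
  1 × N: 2 H
  1 × N (aromatic): 1 H
  1 × O: 1 H
  1 × O: no H
  Total hydrogens = 6.
Molecular formula: C5H6N2O2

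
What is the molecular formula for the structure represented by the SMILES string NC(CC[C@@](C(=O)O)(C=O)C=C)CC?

Heavy atoms from the SMILES: 10 C, 1 N, 3 O.
Implicit hydrogens by atom environment:
  4 × C: 2 H each → 8
  3 × C: 1 H each → 3
  2 × C: no H
  2 × O: no H
  1 × C: 3 H
  1 × N: 2 H
  1 × O: 1 H
  Total hydrogens = 17.
Molecular formula: C10H17NO3

C10H17NO3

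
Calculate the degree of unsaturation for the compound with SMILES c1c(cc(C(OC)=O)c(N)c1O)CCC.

Molecular formula from the SMILES: C11H15NO3.
DoU = (2C + 2 + N − H − X)/2 = (2·11 + 2 + 1 − 15 − 0)/2 = 10/2 = 5.
(Structurally: 1 ring(s) + 4 π bond(s) = 5.)

5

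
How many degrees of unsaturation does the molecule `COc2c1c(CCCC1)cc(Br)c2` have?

Molecular formula from the SMILES: C11H13BrO.
DoU = (2C + 2 + N − H − X)/2 = (2·11 + 2 + 0 − 13 − 1)/2 = 10/2 = 5.
(Structurally: 2 ring(s) + 3 π bond(s) = 5.)

5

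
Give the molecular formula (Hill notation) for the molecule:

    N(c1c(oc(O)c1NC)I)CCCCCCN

C11H20IN3O2

Heavy atoms from the SMILES: 11 C, 1 I, 3 N, 2 O.
Implicit hydrogens by atom environment:
  6 × C: 2 H each → 12
  4 × C (aromatic): no H
  2 × N: 1 H each → 2
  1 × C: 3 H
  1 × I: no H
  1 × N: 2 H
  1 × O: 1 H
  1 × O (aromatic): no H
  Total hydrogens = 20.
Molecular formula: C11H20IN3O2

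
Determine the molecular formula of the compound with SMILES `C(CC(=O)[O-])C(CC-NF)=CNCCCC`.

Heavy atoms from the SMILES: 11 C, 1 F, 2 N, 2 O.
Implicit hydrogens by atom environment:
  7 × C: 2 H each → 14
  2 × C: no H
  2 × N: 1 H each → 2
  1 × C: 3 H
  1 × C: 1 H
  1 × F: no H
  1 × O: no H
  1 × O (charge -1): no H
  Total hydrogens = 20.
Net charge -1.
Molecular formula: C11H20FN2O2-

C11H20FN2O2-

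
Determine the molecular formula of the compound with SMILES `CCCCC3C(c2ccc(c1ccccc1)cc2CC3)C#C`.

C22H24

Heavy atoms from the SMILES: 22 C.
Implicit hydrogens by atom environment:
  8 × C (aromatic): 1 H each → 8
  5 × C: 2 H each → 10
  4 × C (aromatic): no H
  3 × C: 1 H each → 3
  1 × C: 3 H
  1 × C: no H
  Total hydrogens = 24.
Molecular formula: C22H24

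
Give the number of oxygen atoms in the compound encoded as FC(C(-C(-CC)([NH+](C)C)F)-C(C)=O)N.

1

The symbol for oxygen appears 1 time in the SMILES.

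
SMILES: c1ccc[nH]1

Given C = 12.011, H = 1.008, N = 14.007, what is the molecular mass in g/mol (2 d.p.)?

67.09

Molecular formula: C4H5N.
M = 4×12.011 + 5×1.008 + 1×14.007 = 67.09 g/mol.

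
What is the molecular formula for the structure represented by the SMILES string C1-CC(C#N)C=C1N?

C6H8N2

Heavy atoms from the SMILES: 6 C, 2 N.
Implicit hydrogens by atom environment:
  2 × C: 2 H each → 4
  2 × C: 1 H each → 2
  2 × C: no H
  1 × N: 2 H
  1 × N: no H
  Total hydrogens = 8.
Molecular formula: C6H8N2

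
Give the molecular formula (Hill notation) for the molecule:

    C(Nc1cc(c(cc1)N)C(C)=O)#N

Heavy atoms from the SMILES: 9 C, 3 N, 1 O.
Implicit hydrogens by atom environment:
  3 × C (aromatic): 1 H each → 3
  3 × C (aromatic): no H
  2 × C: no H
  1 × C: 3 H
  1 × N: 2 H
  1 × N: 1 H
  1 × N: no H
  1 × O: no H
  Total hydrogens = 9.
Molecular formula: C9H9N3O

C9H9N3O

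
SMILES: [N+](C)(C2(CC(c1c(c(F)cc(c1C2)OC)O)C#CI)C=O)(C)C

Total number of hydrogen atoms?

20

Hydrogens are implicit in SMILES; fill each atom to its normal valence:
  5 × C (aromatic): no H
  4 × C: 3 H each → 12
  3 × C: no H
  2 × C: 2 H each → 4
  2 × C: 1 H each → 2
  2 × O: no H
  1 × C (aromatic): 1 H
  1 × F: no H
  1 × I: no H
  1 × N (charge +1): no H
  1 × O: 1 H
  Total hydrogens = 20.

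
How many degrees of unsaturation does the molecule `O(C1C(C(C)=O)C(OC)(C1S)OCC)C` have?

Molecular formula from the SMILES: C10H18O4S.
DoU = (2C + 2 + N − H − X)/2 = (2·10 + 2 + 0 − 18 − 0)/2 = 4/2 = 2.
(Structurally: 1 ring(s) + 1 π bond(s) = 2.)

2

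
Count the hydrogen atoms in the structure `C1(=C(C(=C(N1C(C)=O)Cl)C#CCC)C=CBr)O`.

Hydrogens are implicit in SMILES; fill each atom to its normal valence:
  4 × C (aromatic): no H
  3 × C: no H
  2 × C: 3 H each → 6
  2 × C: 1 H each → 2
  1 × Br: no H
  1 × C: 2 H
  1 × Cl: no H
  1 × N (aromatic): no H
  1 × O: 1 H
  1 × O: no H
  Total hydrogens = 11.

11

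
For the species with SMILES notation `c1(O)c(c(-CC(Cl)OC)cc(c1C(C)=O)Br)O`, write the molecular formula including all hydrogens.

C11H12BrClO4

Heavy atoms from the SMILES: 1 Br, 11 C, 1 Cl, 4 O.
Implicit hydrogens by atom environment:
  5 × C (aromatic): no H
  2 × C: 3 H each → 6
  2 × O: 1 H each → 2
  2 × O: no H
  1 × Br: no H
  1 × C: 2 H
  1 × C (aromatic): 1 H
  1 × C: 1 H
  1 × C: no H
  1 × Cl: no H
  Total hydrogens = 12.
Molecular formula: C11H12BrClO4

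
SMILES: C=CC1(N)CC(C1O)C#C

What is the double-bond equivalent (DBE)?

4

Molecular formula from the SMILES: C8H11NO.
DoU = (2C + 2 + N − H − X)/2 = (2·8 + 2 + 1 − 11 − 0)/2 = 8/2 = 4.
(Structurally: 1 ring(s) + 3 π bond(s) = 4.)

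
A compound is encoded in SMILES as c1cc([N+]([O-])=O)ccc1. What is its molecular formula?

Heavy atoms from the SMILES: 6 C, 1 N, 2 O.
Implicit hydrogens by atom environment:
  5 × C (aromatic): 1 H each → 5
  1 × C (aromatic): no H
  1 × N (charge +1): no H
  1 × O: no H
  1 × O (charge -1): no H
  Total hydrogens = 5.
Molecular formula: C6H5NO2

C6H5NO2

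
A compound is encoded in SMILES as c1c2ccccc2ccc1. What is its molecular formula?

Heavy atoms from the SMILES: 10 C.
Implicit hydrogens by atom environment:
  8 × C (aromatic): 1 H each → 8
  2 × C (aromatic): no H
  Total hydrogens = 8.
Molecular formula: C10H8

C10H8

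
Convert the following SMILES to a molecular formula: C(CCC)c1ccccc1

Heavy atoms from the SMILES: 10 C.
Implicit hydrogens by atom environment:
  5 × C (aromatic): 1 H each → 5
  3 × C: 2 H each → 6
  1 × C: 3 H
  1 × C (aromatic): no H
  Total hydrogens = 14.
Molecular formula: C10H14

C10H14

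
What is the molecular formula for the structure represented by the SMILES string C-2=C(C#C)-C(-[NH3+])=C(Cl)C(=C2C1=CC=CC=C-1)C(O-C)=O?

C16H13ClNO2+

Heavy atoms from the SMILES: 16 C, 1 Cl, 1 N, 2 O.
Implicit hydrogens by atom environment:
  6 × C (aromatic): 1 H each → 6
  6 × C (aromatic): no H
  2 × C: no H
  2 × O: no H
  1 × C: 3 H
  1 × C: 1 H
  1 × Cl: no H
  1 × N (charge +1): 3 H
  Total hydrogens = 13.
Net charge +1.
Molecular formula: C16H13ClNO2+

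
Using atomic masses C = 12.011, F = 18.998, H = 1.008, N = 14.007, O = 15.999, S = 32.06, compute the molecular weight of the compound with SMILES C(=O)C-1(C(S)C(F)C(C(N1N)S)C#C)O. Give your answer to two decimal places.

Molecular formula: C8H11FN2O2S2.
M = 8×12.011 + 1×18.998 + 11×1.008 + 2×14.007 + 2×15.999 + 2×32.06 = 250.31 g/mol.

250.31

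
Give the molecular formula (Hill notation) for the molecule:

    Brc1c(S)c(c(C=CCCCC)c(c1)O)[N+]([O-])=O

C12H14BrNO3S

Heavy atoms from the SMILES: 1 Br, 12 C, 1 N, 3 O, 1 S.
Implicit hydrogens by atom environment:
  5 × C (aromatic): no H
  3 × C: 2 H each → 6
  2 × C: 1 H each → 2
  1 × Br: no H
  1 × C: 3 H
  1 × C (aromatic): 1 H
  1 × N (charge +1): no H
  1 × O: 1 H
  1 × O: no H
  1 × O (charge -1): no H
  1 × S: 1 H
  Total hydrogens = 14.
Molecular formula: C12H14BrNO3S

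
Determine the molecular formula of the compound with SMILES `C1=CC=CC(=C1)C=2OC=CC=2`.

Heavy atoms from the SMILES: 10 C, 1 O.
Implicit hydrogens by atom environment:
  8 × C (aromatic): 1 H each → 8
  2 × C (aromatic): no H
  1 × O (aromatic): no H
  Total hydrogens = 8.
Molecular formula: C10H8O

C10H8O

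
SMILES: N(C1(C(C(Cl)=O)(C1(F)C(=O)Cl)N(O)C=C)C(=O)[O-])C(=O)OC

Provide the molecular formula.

Heavy atoms from the SMILES: 10 C, 2 Cl, 1 F, 2 N, 7 O.
Implicit hydrogens by atom environment:
  7 × C: no H
  5 × O: no H
  2 × Cl: no H
  1 × C: 3 H
  1 × C: 2 H
  1 × C: 1 H
  1 × F: no H
  1 × N: 1 H
  1 × N: no H
  1 × O: 1 H
  1 × O (charge -1): no H
  Total hydrogens = 8.
Net charge -1.
Molecular formula: C10H8Cl2FN2O7-

C10H8Cl2FN2O7-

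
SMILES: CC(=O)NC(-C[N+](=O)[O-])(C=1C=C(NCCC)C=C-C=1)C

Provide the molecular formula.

C14H21N3O3

Heavy atoms from the SMILES: 14 C, 3 N, 3 O.
Implicit hydrogens by atom environment:
  4 × C (aromatic): 1 H each → 4
  3 × C: 3 H each → 9
  3 × C: 2 H each → 6
  2 × C: no H
  2 × C (aromatic): no H
  2 × N: 1 H each → 2
  2 × O: no H
  1 × N (charge +1): no H
  1 × O (charge -1): no H
  Total hydrogens = 21.
Molecular formula: C14H21N3O3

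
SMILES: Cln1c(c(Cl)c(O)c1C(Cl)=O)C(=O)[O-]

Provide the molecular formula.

C6HCl3NO4-

Heavy atoms from the SMILES: 6 C, 3 Cl, 1 N, 4 O.
Implicit hydrogens by atom environment:
  4 × C (aromatic): no H
  3 × Cl: no H
  2 × C: no H
  2 × O: no H
  1 × N (aromatic): no H
  1 × O: 1 H
  1 × O (charge -1): no H
  Total hydrogens = 1.
Net charge -1.
Molecular formula: C6HCl3NO4-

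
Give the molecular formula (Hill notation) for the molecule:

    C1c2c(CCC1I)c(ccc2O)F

Heavy atoms from the SMILES: 10 C, 1 F, 1 I, 1 O.
Implicit hydrogens by atom environment:
  4 × C (aromatic): no H
  3 × C: 2 H each → 6
  2 × C (aromatic): 1 H each → 2
  1 × C: 1 H
  1 × F: no H
  1 × I: no H
  1 × O: 1 H
  Total hydrogens = 10.
Molecular formula: C10H10FIO

C10H10FIO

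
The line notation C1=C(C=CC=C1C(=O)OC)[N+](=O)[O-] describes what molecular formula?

Heavy atoms from the SMILES: 8 C, 1 N, 4 O.
Implicit hydrogens by atom environment:
  4 × C (aromatic): 1 H each → 4
  3 × O: no H
  2 × C (aromatic): no H
  1 × C: 3 H
  1 × C: no H
  1 × N (charge +1): no H
  1 × O (charge -1): no H
  Total hydrogens = 7.
Molecular formula: C8H7NO4

C8H7NO4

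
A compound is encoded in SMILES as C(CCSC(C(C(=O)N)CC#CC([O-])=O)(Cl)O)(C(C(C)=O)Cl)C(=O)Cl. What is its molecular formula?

C14H15Cl3NO6S-

Heavy atoms from the SMILES: 14 C, 3 Cl, 1 N, 6 O, 1 S.
Implicit hydrogens by atom environment:
  7 × C: no H
  4 × O: no H
  3 × C: 2 H each → 6
  3 × C: 1 H each → 3
  3 × Cl: no H
  1 × C: 3 H
  1 × N: 2 H
  1 × O: 1 H
  1 × O (charge -1): no H
  1 × S: no H
  Total hydrogens = 15.
Net charge -1.
Molecular formula: C14H15Cl3NO6S-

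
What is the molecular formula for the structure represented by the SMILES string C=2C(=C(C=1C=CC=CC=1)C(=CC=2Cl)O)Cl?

C12H8Cl2O

Heavy atoms from the SMILES: 12 C, 2 Cl, 1 O.
Implicit hydrogens by atom environment:
  7 × C (aromatic): 1 H each → 7
  5 × C (aromatic): no H
  2 × Cl: no H
  1 × O: 1 H
  Total hydrogens = 8.
Molecular formula: C12H8Cl2O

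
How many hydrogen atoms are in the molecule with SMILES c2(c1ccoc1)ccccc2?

Hydrogens are implicit in SMILES; fill each atom to its normal valence:
  8 × C (aromatic): 1 H each → 8
  2 × C (aromatic): no H
  1 × O (aromatic): no H
  Total hydrogens = 8.

8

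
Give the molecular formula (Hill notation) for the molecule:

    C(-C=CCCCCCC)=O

Heavy atoms from the SMILES: 9 C, 1 O.
Implicit hydrogens by atom environment:
  5 × C: 2 H each → 10
  3 × C: 1 H each → 3
  1 × C: 3 H
  1 × O: no H
  Total hydrogens = 16.
Molecular formula: C9H16O

C9H16O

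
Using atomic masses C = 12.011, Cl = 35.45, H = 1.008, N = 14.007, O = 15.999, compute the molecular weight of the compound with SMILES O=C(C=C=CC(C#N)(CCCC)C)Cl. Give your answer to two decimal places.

211.69

Molecular formula: C11H14ClNO.
M = 11×12.011 + 1×35.45 + 14×1.008 + 1×14.007 + 1×15.999 = 211.69 g/mol.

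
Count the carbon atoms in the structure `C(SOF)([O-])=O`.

1

The symbol for carbon appears 1 time in the SMILES.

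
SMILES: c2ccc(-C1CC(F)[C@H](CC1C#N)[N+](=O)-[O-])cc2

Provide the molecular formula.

Heavy atoms from the SMILES: 13 C, 1 F, 2 N, 2 O.
Implicit hydrogens by atom environment:
  5 × C (aromatic): 1 H each → 5
  4 × C: 1 H each → 4
  2 × C: 2 H each → 4
  1 × C: no H
  1 × C (aromatic): no H
  1 × F: no H
  1 × N: no H
  1 × N (charge +1): no H
  1 × O: no H
  1 × O (charge -1): no H
  Total hydrogens = 13.
Molecular formula: C13H13FN2O2

C13H13FN2O2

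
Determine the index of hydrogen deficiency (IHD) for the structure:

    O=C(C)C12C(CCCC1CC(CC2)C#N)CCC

Molecular formula from the SMILES: C16H25NO.
DoU = (2C + 2 + N − H − X)/2 = (2·16 + 2 + 1 − 25 − 0)/2 = 10/2 = 5.
(Structurally: 2 ring(s) + 3 π bond(s) = 5.)

5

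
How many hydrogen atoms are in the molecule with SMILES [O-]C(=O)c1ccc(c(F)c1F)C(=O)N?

4

Hydrogens are implicit in SMILES; fill each atom to its normal valence:
  4 × C (aromatic): no H
  2 × C (aromatic): 1 H each → 2
  2 × C: no H
  2 × F: no H
  2 × O: no H
  1 × N: 2 H
  1 × O (charge -1): no H
  Total hydrogens = 4.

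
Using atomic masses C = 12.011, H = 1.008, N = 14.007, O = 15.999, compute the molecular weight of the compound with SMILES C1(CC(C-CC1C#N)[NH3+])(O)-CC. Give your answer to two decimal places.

169.25

Molecular formula: C9H17N2O+.
M = 9×12.011 + 17×1.008 + 2×14.007 + 1×15.999 = 169.25 g/mol.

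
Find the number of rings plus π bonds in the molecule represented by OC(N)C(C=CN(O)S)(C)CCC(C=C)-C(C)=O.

3

Molecular formula from the SMILES: C12H22N2O3S.
DoU = (2C + 2 + N − H − X)/2 = (2·12 + 2 + 2 − 22 − 0)/2 = 6/2 = 3.
(Structurally: 0 ring(s) + 3 π bond(s) = 3.)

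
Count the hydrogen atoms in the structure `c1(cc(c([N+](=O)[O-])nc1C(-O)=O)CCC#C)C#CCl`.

Hydrogens are implicit in SMILES; fill each atom to its normal valence:
  4 × C (aromatic): no H
  4 × C: no H
  2 × C: 2 H each → 4
  2 × O: no H
  1 × C (aromatic): 1 H
  1 × C: 1 H
  1 × Cl: no H
  1 × N (aromatic): no H
  1 × N (charge +1): no H
  1 × O: 1 H
  1 × O (charge -1): no H
  Total hydrogens = 7.

7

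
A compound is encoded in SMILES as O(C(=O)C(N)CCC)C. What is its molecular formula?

C6H13NO2

Heavy atoms from the SMILES: 6 C, 1 N, 2 O.
Implicit hydrogens by atom environment:
  2 × C: 3 H each → 6
  2 × C: 2 H each → 4
  2 × O: no H
  1 × C: 1 H
  1 × C: no H
  1 × N: 2 H
  Total hydrogens = 13.
Molecular formula: C6H13NO2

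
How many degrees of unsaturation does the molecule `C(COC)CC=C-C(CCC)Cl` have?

1

Molecular formula from the SMILES: C10H19ClO.
DoU = (2C + 2 + N − H − X)/2 = (2·10 + 2 + 0 − 19 − 1)/2 = 2/2 = 1.
(Structurally: 0 ring(s) + 1 π bond(s) = 1.)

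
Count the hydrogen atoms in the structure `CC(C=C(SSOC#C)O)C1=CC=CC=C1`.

12

Hydrogens are implicit in SMILES; fill each atom to its normal valence:
  5 × C (aromatic): 1 H each → 5
  3 × C: 1 H each → 3
  2 × C: no H
  2 × S: no H
  1 × C: 3 H
  1 × C (aromatic): no H
  1 × O: 1 H
  1 × O: no H
  Total hydrogens = 12.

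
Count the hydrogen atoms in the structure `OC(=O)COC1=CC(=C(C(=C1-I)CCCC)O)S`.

Hydrogens are implicit in SMILES; fill each atom to its normal valence:
  5 × C (aromatic): no H
  4 × C: 2 H each → 8
  2 × O: 1 H each → 2
  2 × O: no H
  1 × C: 3 H
  1 × C (aromatic): 1 H
  1 × C: no H
  1 × I: no H
  1 × S: 1 H
  Total hydrogens = 15.

15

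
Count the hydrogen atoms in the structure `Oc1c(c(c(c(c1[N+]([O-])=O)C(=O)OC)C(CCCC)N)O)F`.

17

Hydrogens are implicit in SMILES; fill each atom to its normal valence:
  6 × C (aromatic): no H
  3 × C: 2 H each → 6
  3 × O: no H
  2 × C: 3 H each → 6
  2 × O: 1 H each → 2
  1 × C: 1 H
  1 × C: no H
  1 × F: no H
  1 × N: 2 H
  1 × N (charge +1): no H
  1 × O (charge -1): no H
  Total hydrogens = 17.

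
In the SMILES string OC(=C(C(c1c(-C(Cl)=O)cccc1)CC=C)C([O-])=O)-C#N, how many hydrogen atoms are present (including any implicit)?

11

Hydrogens are implicit in SMILES; fill each atom to its normal valence:
  5 × C: no H
  4 × C (aromatic): 1 H each → 4
  2 × C: 2 H each → 4
  2 × C: 1 H each → 2
  2 × C (aromatic): no H
  2 × O: no H
  1 × Cl: no H
  1 × N: no H
  1 × O: 1 H
  1 × O (charge -1): no H
  Total hydrogens = 11.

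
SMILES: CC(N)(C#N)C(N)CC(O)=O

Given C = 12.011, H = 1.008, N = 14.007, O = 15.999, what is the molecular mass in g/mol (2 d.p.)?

Molecular formula: C6H11N3O2.
M = 6×12.011 + 11×1.008 + 3×14.007 + 2×15.999 = 157.17 g/mol.

157.17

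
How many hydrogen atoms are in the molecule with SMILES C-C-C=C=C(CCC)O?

Hydrogens are implicit in SMILES; fill each atom to its normal valence:
  3 × C: 2 H each → 6
  2 × C: 3 H each → 6
  2 × C: no H
  1 × C: 1 H
  1 × O: 1 H
  Total hydrogens = 14.

14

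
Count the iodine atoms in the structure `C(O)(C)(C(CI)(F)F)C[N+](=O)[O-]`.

1

The symbol for iodine appears 1 time in the SMILES.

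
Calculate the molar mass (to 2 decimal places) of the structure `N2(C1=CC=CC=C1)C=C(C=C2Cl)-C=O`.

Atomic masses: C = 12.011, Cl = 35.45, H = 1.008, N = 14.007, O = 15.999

Molecular formula: C11H8ClNO.
M = 11×12.011 + 1×35.45 + 8×1.008 + 1×14.007 + 1×15.999 = 205.64 g/mol.

205.64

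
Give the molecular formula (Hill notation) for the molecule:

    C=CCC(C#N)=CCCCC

Heavy atoms from the SMILES: 10 C, 1 N.
Implicit hydrogens by atom environment:
  5 × C: 2 H each → 10
  2 × C: 1 H each → 2
  2 × C: no H
  1 × C: 3 H
  1 × N: no H
  Total hydrogens = 15.
Molecular formula: C10H15N

C10H15N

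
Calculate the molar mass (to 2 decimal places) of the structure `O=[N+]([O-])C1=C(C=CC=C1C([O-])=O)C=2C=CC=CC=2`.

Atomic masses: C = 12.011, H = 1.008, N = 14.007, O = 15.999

Molecular formula: C13H8NO4-.
M = 13×12.011 + 8×1.008 + 1×14.007 + 4×15.999 = 242.21 g/mol.

242.21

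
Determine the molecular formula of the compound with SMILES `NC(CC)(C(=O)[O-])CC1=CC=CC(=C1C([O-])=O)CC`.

[C14H17NO4]2-

Heavy atoms from the SMILES: 14 C, 1 N, 4 O.
Implicit hydrogens by atom environment:
  3 × C: 2 H each → 6
  3 × C (aromatic): 1 H each → 3
  3 × C (aromatic): no H
  3 × C: no H
  2 × C: 3 H each → 6
  2 × O: no H
  2 × O (charge -1): no H
  1 × N: 2 H
  Total hydrogens = 17.
Net charge -2.
Molecular formula: [C14H17NO4]2-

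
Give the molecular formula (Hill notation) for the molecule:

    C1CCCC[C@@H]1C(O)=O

Heavy atoms from the SMILES: 7 C, 2 O.
Implicit hydrogens by atom environment:
  5 × C: 2 H each → 10
  1 × C: 1 H
  1 × C: no H
  1 × O: 1 H
  1 × O: no H
  Total hydrogens = 12.
Molecular formula: C7H12O2

C7H12O2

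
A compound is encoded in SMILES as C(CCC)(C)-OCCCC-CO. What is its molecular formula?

Heavy atoms from the SMILES: 10 C, 2 O.
Implicit hydrogens by atom environment:
  7 × C: 2 H each → 14
  2 × C: 3 H each → 6
  1 × C: 1 H
  1 × O: 1 H
  1 × O: no H
  Total hydrogens = 22.
Molecular formula: C10H22O2

C10H22O2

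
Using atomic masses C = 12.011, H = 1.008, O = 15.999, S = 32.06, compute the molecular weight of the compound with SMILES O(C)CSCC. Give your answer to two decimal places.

106.18

Molecular formula: C4H10OS.
M = 4×12.011 + 10×1.008 + 1×15.999 + 1×32.06 = 106.18 g/mol.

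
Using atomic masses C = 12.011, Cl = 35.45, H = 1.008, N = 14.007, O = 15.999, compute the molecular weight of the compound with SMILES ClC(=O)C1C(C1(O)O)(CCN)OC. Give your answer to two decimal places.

209.63

Molecular formula: C7H12ClNO4.
M = 7×12.011 + 1×35.45 + 12×1.008 + 1×14.007 + 4×15.999 = 209.63 g/mol.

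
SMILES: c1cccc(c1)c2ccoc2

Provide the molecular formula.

C10H8O

Heavy atoms from the SMILES: 10 C, 1 O.
Implicit hydrogens by atom environment:
  8 × C (aromatic): 1 H each → 8
  2 × C (aromatic): no H
  1 × O (aromatic): no H
  Total hydrogens = 8.
Molecular formula: C10H8O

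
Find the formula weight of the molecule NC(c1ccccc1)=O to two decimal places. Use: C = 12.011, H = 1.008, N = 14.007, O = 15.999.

Molecular formula: C7H7NO.
M = 7×12.011 + 7×1.008 + 1×14.007 + 1×15.999 = 121.14 g/mol.

121.14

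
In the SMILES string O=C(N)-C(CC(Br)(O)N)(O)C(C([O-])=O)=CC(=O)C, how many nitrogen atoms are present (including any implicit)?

2

The symbol for nitrogen appears 2 times in the SMILES.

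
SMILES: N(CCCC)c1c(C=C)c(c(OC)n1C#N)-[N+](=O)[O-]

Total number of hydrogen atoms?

16

Hydrogens are implicit in SMILES; fill each atom to its normal valence:
  4 × C: 2 H each → 8
  4 × C (aromatic): no H
  2 × C: 3 H each → 6
  2 × O: no H
  1 × C: 1 H
  1 × C: no H
  1 × N: 1 H
  1 × N (aromatic): no H
  1 × N (charge +1): no H
  1 × N: no H
  1 × O (charge -1): no H
  Total hydrogens = 16.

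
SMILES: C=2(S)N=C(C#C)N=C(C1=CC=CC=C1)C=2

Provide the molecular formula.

C12H8N2S

Heavy atoms from the SMILES: 12 C, 2 N, 1 S.
Implicit hydrogens by atom environment:
  6 × C (aromatic): 1 H each → 6
  4 × C (aromatic): no H
  2 × N (aromatic): no H
  1 × C: 1 H
  1 × C: no H
  1 × S: 1 H
  Total hydrogens = 8.
Molecular formula: C12H8N2S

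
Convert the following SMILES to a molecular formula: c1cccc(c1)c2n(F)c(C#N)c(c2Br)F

Heavy atoms from the SMILES: 1 Br, 11 C, 2 F, 2 N.
Implicit hydrogens by atom environment:
  5 × C (aromatic): 1 H each → 5
  5 × C (aromatic): no H
  2 × F: no H
  1 × Br: no H
  1 × C: no H
  1 × N (aromatic): no H
  1 × N: no H
  Total hydrogens = 5.
Molecular formula: C11H5BrF2N2

C11H5BrF2N2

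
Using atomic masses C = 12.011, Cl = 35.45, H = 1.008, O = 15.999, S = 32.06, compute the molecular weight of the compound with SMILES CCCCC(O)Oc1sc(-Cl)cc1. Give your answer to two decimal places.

Molecular formula: C9H13ClO2S.
M = 9×12.011 + 1×35.45 + 13×1.008 + 2×15.999 + 1×32.06 = 220.71 g/mol.

220.71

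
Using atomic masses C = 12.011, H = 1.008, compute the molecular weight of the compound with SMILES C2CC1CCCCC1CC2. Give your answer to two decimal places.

138.25

Molecular formula: C10H18.
M = 10×12.011 + 18×1.008 = 138.25 g/mol.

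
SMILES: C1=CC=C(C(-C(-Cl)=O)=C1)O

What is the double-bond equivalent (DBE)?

Molecular formula from the SMILES: C7H5ClO2.
DoU = (2C + 2 + N − H − X)/2 = (2·7 + 2 + 0 − 5 − 1)/2 = 10/2 = 5.
(Structurally: 1 ring(s) + 4 π bond(s) = 5.)

5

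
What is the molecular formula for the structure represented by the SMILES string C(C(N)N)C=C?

Heavy atoms from the SMILES: 4 C, 2 N.
Implicit hydrogens by atom environment:
  2 × C: 2 H each → 4
  2 × C: 1 H each → 2
  2 × N: 2 H each → 4
  Total hydrogens = 10.
Molecular formula: C4H10N2

C4H10N2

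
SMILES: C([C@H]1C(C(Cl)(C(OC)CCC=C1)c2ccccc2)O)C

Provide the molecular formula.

Heavy atoms from the SMILES: 17 C, 1 Cl, 2 O.
Implicit hydrogens by atom environment:
  5 × C: 1 H each → 5
  5 × C (aromatic): 1 H each → 5
  3 × C: 2 H each → 6
  2 × C: 3 H each → 6
  1 × C: no H
  1 × C (aromatic): no H
  1 × Cl: no H
  1 × O: 1 H
  1 × O: no H
  Total hydrogens = 23.
Molecular formula: C17H23ClO2

C17H23ClO2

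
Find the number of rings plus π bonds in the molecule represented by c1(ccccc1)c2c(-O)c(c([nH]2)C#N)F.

Molecular formula from the SMILES: C11H7FN2O.
DoU = (2C + 2 + N − H − X)/2 = (2·11 + 2 + 2 − 7 − 1)/2 = 18/2 = 9.
(Structurally: 2 ring(s) + 7 π bond(s) = 9.)

9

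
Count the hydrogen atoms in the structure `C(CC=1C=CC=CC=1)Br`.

Hydrogens are implicit in SMILES; fill each atom to its normal valence:
  5 × C (aromatic): 1 H each → 5
  2 × C: 2 H each → 4
  1 × Br: no H
  1 × C (aromatic): no H
  Total hydrogens = 9.

9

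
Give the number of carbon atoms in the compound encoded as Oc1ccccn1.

The symbol for carbon appears 5 times in the SMILES. Lowercase c denotes aromatic carbon and counts toward C.

5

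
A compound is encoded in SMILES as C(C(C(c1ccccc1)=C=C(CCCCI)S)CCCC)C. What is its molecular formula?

C20H29IS

Heavy atoms from the SMILES: 20 C, 1 I, 1 S.
Implicit hydrogens by atom environment:
  8 × C: 2 H each → 16
  5 × C (aromatic): 1 H each → 5
  3 × C: no H
  2 × C: 3 H each → 6
  1 × C: 1 H
  1 × C (aromatic): no H
  1 × I: no H
  1 × S: 1 H
  Total hydrogens = 29.
Molecular formula: C20H29IS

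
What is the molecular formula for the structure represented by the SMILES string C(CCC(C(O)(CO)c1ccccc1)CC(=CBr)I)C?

Heavy atoms from the SMILES: 1 Br, 16 C, 1 I, 2 O.
Implicit hydrogens by atom environment:
  5 × C: 2 H each → 10
  5 × C (aromatic): 1 H each → 5
  2 × C: 1 H each → 2
  2 × C: no H
  2 × O: 1 H each → 2
  1 × Br: no H
  1 × C: 3 H
  1 × C (aromatic): no H
  1 × I: no H
  Total hydrogens = 22.
Molecular formula: C16H22BrIO2

C16H22BrIO2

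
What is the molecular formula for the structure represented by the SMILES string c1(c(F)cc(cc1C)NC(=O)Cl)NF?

C8H7ClF2N2O

Heavy atoms from the SMILES: 8 C, 1 Cl, 2 F, 2 N, 1 O.
Implicit hydrogens by atom environment:
  4 × C (aromatic): no H
  2 × C (aromatic): 1 H each → 2
  2 × F: no H
  2 × N: 1 H each → 2
  1 × C: 3 H
  1 × C: no H
  1 × Cl: no H
  1 × O: no H
  Total hydrogens = 7.
Molecular formula: C8H7ClF2N2O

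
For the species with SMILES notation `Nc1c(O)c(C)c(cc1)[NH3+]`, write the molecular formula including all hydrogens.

Heavy atoms from the SMILES: 7 C, 2 N, 1 O.
Implicit hydrogens by atom environment:
  4 × C (aromatic): no H
  2 × C (aromatic): 1 H each → 2
  1 × C: 3 H
  1 × N (charge +1): 3 H
  1 × N: 2 H
  1 × O: 1 H
  Total hydrogens = 11.
Net charge +1.
Molecular formula: C7H11N2O+

C7H11N2O+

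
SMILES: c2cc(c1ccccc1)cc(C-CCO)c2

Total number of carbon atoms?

15

The symbol for carbon appears 15 times in the SMILES. Lowercase c denotes aromatic carbon and counts toward C.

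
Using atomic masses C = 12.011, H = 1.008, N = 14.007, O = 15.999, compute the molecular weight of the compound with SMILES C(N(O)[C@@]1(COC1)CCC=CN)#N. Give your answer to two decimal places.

183.21

Molecular formula: C8H13N3O2.
M = 8×12.011 + 13×1.008 + 3×14.007 + 2×15.999 = 183.21 g/mol.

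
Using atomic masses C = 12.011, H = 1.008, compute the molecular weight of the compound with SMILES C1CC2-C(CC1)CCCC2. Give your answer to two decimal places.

138.25

Molecular formula: C10H18.
M = 10×12.011 + 18×1.008 = 138.25 g/mol.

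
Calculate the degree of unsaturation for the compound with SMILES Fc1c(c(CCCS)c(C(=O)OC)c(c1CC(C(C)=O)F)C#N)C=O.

9

Molecular formula from the SMILES: C17H17F2NO4S.
DoU = (2C + 2 + N − H − X)/2 = (2·17 + 2 + 1 − 17 − 2)/2 = 18/2 = 9.
(Structurally: 1 ring(s) + 8 π bond(s) = 9.)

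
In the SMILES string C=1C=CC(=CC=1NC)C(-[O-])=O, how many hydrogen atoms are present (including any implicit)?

8

Hydrogens are implicit in SMILES; fill each atom to its normal valence:
  4 × C (aromatic): 1 H each → 4
  2 × C (aromatic): no H
  1 × C: 3 H
  1 × C: no H
  1 × N: 1 H
  1 × O: no H
  1 × O (charge -1): no H
  Total hydrogens = 8.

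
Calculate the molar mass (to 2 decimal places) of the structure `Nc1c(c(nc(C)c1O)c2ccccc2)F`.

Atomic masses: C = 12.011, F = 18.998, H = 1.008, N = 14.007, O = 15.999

Molecular formula: C12H11FN2O.
M = 12×12.011 + 1×18.998 + 11×1.008 + 2×14.007 + 1×15.999 = 218.23 g/mol.

218.23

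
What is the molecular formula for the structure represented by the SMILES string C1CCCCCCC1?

C8H16

Heavy atoms from the SMILES: 8 C.
Implicit hydrogens by atom environment:
  8 × C: 2 H each → 16
  Total hydrogens = 16.
Molecular formula: C8H16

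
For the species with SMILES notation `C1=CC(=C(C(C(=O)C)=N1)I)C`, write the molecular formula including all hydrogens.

C8H8INO

Heavy atoms from the SMILES: 8 C, 1 I, 1 N, 1 O.
Implicit hydrogens by atom environment:
  3 × C (aromatic): no H
  2 × C: 3 H each → 6
  2 × C (aromatic): 1 H each → 2
  1 × C: no H
  1 × I: no H
  1 × N (aromatic): no H
  1 × O: no H
  Total hydrogens = 8.
Molecular formula: C8H8INO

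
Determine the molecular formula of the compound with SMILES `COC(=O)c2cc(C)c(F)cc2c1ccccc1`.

Heavy atoms from the SMILES: 15 C, 1 F, 2 O.
Implicit hydrogens by atom environment:
  7 × C (aromatic): 1 H each → 7
  5 × C (aromatic): no H
  2 × C: 3 H each → 6
  2 × O: no H
  1 × C: no H
  1 × F: no H
  Total hydrogens = 13.
Molecular formula: C15H13FO2

C15H13FO2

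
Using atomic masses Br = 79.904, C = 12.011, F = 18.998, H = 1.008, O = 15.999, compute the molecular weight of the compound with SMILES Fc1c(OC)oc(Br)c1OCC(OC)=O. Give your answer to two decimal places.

283.05

Molecular formula: C8H8BrFO5.
M = 1×79.904 + 8×12.011 + 1×18.998 + 8×1.008 + 5×15.999 = 283.05 g/mol.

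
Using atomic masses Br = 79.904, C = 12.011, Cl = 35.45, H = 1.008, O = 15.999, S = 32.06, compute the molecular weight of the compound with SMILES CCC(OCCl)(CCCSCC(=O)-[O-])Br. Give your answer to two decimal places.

Molecular formula: C9H15BrClO3S-.
M = 1×79.904 + 9×12.011 + 1×35.45 + 15×1.008 + 3×15.999 + 1×32.06 = 318.63 g/mol.

318.63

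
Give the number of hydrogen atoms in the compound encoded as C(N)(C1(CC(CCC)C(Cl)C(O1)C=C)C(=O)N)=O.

19

Hydrogens are implicit in SMILES; fill each atom to its normal valence:
  4 × C: 2 H each → 8
  4 × C: 1 H each → 4
  3 × C: no H
  3 × O: no H
  2 × N: 2 H each → 4
  1 × C: 3 H
  1 × Cl: no H
  Total hydrogens = 19.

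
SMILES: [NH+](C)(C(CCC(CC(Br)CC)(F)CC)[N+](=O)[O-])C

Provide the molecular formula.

Heavy atoms from the SMILES: 1 Br, 12 C, 1 F, 2 N, 2 O.
Implicit hydrogens by atom environment:
  5 × C: 2 H each → 10
  4 × C: 3 H each → 12
  2 × C: 1 H each → 2
  1 × Br: no H
  1 × C: no H
  1 × F: no H
  1 × N (charge +1): 1 H
  1 × N (charge +1): no H
  1 × O: no H
  1 × O (charge -1): no H
  Total hydrogens = 25.
Net charge +1.
Molecular formula: C12H25BrFN2O2+

C12H25BrFN2O2+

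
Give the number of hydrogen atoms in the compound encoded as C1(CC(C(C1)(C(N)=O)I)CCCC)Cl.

Hydrogens are implicit in SMILES; fill each atom to its normal valence:
  5 × C: 2 H each → 10
  2 × C: 1 H each → 2
  2 × C: no H
  1 × C: 3 H
  1 × Cl: no H
  1 × I: no H
  1 × N: 2 H
  1 × O: no H
  Total hydrogens = 17.

17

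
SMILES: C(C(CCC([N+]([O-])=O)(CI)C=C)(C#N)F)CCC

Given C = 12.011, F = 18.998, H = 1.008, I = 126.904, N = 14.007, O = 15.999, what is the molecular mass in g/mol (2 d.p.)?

368.19

Molecular formula: C12H18FIN2O2.
M = 12×12.011 + 1×18.998 + 18×1.008 + 1×126.904 + 2×14.007 + 2×15.999 = 368.19 g/mol.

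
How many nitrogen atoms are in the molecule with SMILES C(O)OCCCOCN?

The symbol for nitrogen appears 1 time in the SMILES.

1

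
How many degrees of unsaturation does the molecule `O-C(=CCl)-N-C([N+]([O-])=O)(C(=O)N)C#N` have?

Molecular formula from the SMILES: C5H5ClN4O4.
DoU = (2C + 2 + N − H − X)/2 = (2·5 + 2 + 4 − 5 − 1)/2 = 10/2 = 5.
(Structurally: 0 ring(s) + 5 π bond(s) = 5.)

5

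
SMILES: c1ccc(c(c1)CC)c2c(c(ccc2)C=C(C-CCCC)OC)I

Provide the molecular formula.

Heavy atoms from the SMILES: 22 C, 1 I, 1 O.
Implicit hydrogens by atom environment:
  7 × C (aromatic): 1 H each → 7
  5 × C: 2 H each → 10
  5 × C (aromatic): no H
  3 × C: 3 H each → 9
  1 × C: 1 H
  1 × C: no H
  1 × I: no H
  1 × O: no H
  Total hydrogens = 27.
Molecular formula: C22H27IO

C22H27IO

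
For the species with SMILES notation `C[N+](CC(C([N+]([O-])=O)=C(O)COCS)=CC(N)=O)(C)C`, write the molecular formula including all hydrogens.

Heavy atoms from the SMILES: 11 C, 3 N, 5 O, 1 S.
Implicit hydrogens by atom environment:
  4 × C: no H
  3 × C: 3 H each → 9
  3 × C: 2 H each → 6
  3 × O: no H
  2 × N (charge +1): no H
  1 × C: 1 H
  1 × N: 2 H
  1 × O: 1 H
  1 × O (charge -1): no H
  1 × S: 1 H
  Total hydrogens = 20.
Net charge +1.
Molecular formula: C11H20N3O5S+

C11H20N3O5S+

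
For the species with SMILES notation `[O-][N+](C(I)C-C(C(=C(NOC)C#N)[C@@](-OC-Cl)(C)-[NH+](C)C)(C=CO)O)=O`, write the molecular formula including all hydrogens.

Heavy atoms from the SMILES: 14 C, 1 Cl, 1 I, 4 N, 6 O.
Implicit hydrogens by atom environment:
  5 × C: no H
  4 × C: 3 H each → 12
  3 × C: 1 H each → 3
  3 × O: no H
  2 × C: 2 H each → 4
  2 × O: 1 H each → 2
  1 × Cl: no H
  1 × I: no H
  1 × N (charge +1): 1 H
  1 × N: 1 H
  1 × N: no H
  1 × N (charge +1): no H
  1 × O (charge -1): no H
  Total hydrogens = 23.
Net charge +1.
Molecular formula: C14H23ClIN4O6+

C14H23ClIN4O6+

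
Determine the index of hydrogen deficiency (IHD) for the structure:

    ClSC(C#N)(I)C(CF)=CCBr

3

Molecular formula from the SMILES: C6H5BrClFINS.
DoU = (2C + 2 + N − H − X)/2 = (2·6 + 2 + 1 − 5 − 4)/2 = 6/2 = 3.
(Structurally: 0 ring(s) + 3 π bond(s) = 3.)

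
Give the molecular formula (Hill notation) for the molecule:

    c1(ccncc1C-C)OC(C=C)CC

C12H17NO

Heavy atoms from the SMILES: 12 C, 1 N, 1 O.
Implicit hydrogens by atom environment:
  3 × C: 2 H each → 6
  3 × C (aromatic): 1 H each → 3
  2 × C: 3 H each → 6
  2 × C: 1 H each → 2
  2 × C (aromatic): no H
  1 × N (aromatic): no H
  1 × O: no H
  Total hydrogens = 17.
Molecular formula: C12H17NO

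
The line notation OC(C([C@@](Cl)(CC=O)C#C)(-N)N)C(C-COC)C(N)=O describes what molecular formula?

Heavy atoms from the SMILES: 12 C, 1 Cl, 3 N, 4 O.
Implicit hydrogens by atom environment:
  4 × C: 1 H each → 4
  4 × C: no H
  3 × C: 2 H each → 6
  3 × N: 2 H each → 6
  3 × O: no H
  1 × C: 3 H
  1 × Cl: no H
  1 × O: 1 H
  Total hydrogens = 20.
Molecular formula: C12H20ClN3O4

C12H20ClN3O4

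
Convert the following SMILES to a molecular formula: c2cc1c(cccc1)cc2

Heavy atoms from the SMILES: 10 C.
Implicit hydrogens by atom environment:
  8 × C (aromatic): 1 H each → 8
  2 × C (aromatic): no H
  Total hydrogens = 8.
Molecular formula: C10H8

C10H8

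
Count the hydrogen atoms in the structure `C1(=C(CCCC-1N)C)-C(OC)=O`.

Hydrogens are implicit in SMILES; fill each atom to its normal valence:
  3 × C: 2 H each → 6
  3 × C: no H
  2 × C: 3 H each → 6
  2 × O: no H
  1 × C: 1 H
  1 × N: 2 H
  Total hydrogens = 15.

15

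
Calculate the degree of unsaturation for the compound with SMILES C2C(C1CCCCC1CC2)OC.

2

Molecular formula from the SMILES: C11H20O.
DoU = (2C + 2 + N − H − X)/2 = (2·11 + 2 + 0 − 20 − 0)/2 = 4/2 = 2.
(Structurally: 2 ring(s) + 0 π bond(s) = 2.)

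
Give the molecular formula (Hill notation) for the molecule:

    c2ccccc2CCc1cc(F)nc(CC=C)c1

Heavy atoms from the SMILES: 16 C, 1 F, 1 N.
Implicit hydrogens by atom environment:
  7 × C (aromatic): 1 H each → 7
  4 × C: 2 H each → 8
  4 × C (aromatic): no H
  1 × C: 1 H
  1 × F: no H
  1 × N (aromatic): no H
  Total hydrogens = 16.
Molecular formula: C16H16FN

C16H16FN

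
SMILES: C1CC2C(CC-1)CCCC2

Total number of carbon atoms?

10

The symbol for carbon appears 10 times in the SMILES.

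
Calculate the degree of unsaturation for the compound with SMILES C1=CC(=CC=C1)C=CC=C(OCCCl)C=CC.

Molecular formula from the SMILES: C15H17ClO.
DoU = (2C + 2 + N − H − X)/2 = (2·15 + 2 + 0 − 17 − 1)/2 = 14/2 = 7.
(Structurally: 1 ring(s) + 6 π bond(s) = 7.)

7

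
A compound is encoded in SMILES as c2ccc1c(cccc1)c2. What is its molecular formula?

Heavy atoms from the SMILES: 10 C.
Implicit hydrogens by atom environment:
  8 × C (aromatic): 1 H each → 8
  2 × C (aromatic): no H
  Total hydrogens = 8.
Molecular formula: C10H8

C10H8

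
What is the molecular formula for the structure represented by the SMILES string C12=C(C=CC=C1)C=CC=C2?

C10H8

Heavy atoms from the SMILES: 10 C.
Implicit hydrogens by atom environment:
  8 × C (aromatic): 1 H each → 8
  2 × C (aromatic): no H
  Total hydrogens = 8.
Molecular formula: C10H8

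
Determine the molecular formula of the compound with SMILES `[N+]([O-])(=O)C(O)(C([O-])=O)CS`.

Heavy atoms from the SMILES: 3 C, 1 N, 5 O, 1 S.
Implicit hydrogens by atom environment:
  2 × C: no H
  2 × O: no H
  2 × O (charge -1): no H
  1 × C: 2 H
  1 × N (charge +1): no H
  1 × O: 1 H
  1 × S: 1 H
  Total hydrogens = 4.
Net charge -1.
Molecular formula: C3H4NO5S-

C3H4NO5S-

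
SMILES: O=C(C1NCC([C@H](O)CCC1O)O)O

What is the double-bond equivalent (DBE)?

Molecular formula from the SMILES: C8H15NO5.
DoU = (2C + 2 + N − H − X)/2 = (2·8 + 2 + 1 − 15 − 0)/2 = 4/2 = 2.
(Structurally: 1 ring(s) + 1 π bond(s) = 2.)

2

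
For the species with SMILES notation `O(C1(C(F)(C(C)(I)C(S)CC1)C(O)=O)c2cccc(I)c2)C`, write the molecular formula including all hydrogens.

Heavy atoms from the SMILES: 15 C, 1 F, 2 I, 3 O, 1 S.
Implicit hydrogens by atom environment:
  4 × C (aromatic): 1 H each → 4
  4 × C: no H
  2 × C: 3 H each → 6
  2 × C: 2 H each → 4
  2 × C (aromatic): no H
  2 × I: no H
  2 × O: no H
  1 × C: 1 H
  1 × F: no H
  1 × O: 1 H
  1 × S: 1 H
  Total hydrogens = 17.
Molecular formula: C15H17FI2O3S

C15H17FI2O3S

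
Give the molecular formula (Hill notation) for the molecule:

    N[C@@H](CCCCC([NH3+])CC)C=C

Heavy atoms from the SMILES: 10 C, 2 N.
Implicit hydrogens by atom environment:
  6 × C: 2 H each → 12
  3 × C: 1 H each → 3
  1 × C: 3 H
  1 × N (charge +1): 3 H
  1 × N: 2 H
  Total hydrogens = 23.
Net charge +1.
Molecular formula: C10H23N2+

C10H23N2+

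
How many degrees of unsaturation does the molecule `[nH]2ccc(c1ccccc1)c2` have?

7

Molecular formula from the SMILES: C10H9N.
DoU = (2C + 2 + N − H − X)/2 = (2·10 + 2 + 1 − 9 − 0)/2 = 14/2 = 7.
(Structurally: 2 ring(s) + 5 π bond(s) = 7.)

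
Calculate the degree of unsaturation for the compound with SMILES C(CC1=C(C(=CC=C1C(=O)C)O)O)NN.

Molecular formula from the SMILES: C10H14N2O3.
DoU = (2C + 2 + N − H − X)/2 = (2·10 + 2 + 2 − 14 − 0)/2 = 10/2 = 5.
(Structurally: 1 ring(s) + 4 π bond(s) = 5.)

5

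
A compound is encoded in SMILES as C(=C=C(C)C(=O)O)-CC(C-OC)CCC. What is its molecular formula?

C12H20O3

Heavy atoms from the SMILES: 12 C, 3 O.
Implicit hydrogens by atom environment:
  4 × C: 2 H each → 8
  3 × C: 3 H each → 9
  3 × C: no H
  2 × C: 1 H each → 2
  2 × O: no H
  1 × O: 1 H
  Total hydrogens = 20.
Molecular formula: C12H20O3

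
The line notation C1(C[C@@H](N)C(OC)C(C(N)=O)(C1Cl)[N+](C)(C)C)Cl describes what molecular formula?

Heavy atoms from the SMILES: 11 C, 2 Cl, 3 N, 2 O.
Implicit hydrogens by atom environment:
  4 × C: 3 H each → 12
  4 × C: 1 H each → 4
  2 × C: no H
  2 × Cl: no H
  2 × N: 2 H each → 4
  2 × O: no H
  1 × C: 2 H
  1 × N (charge +1): no H
  Total hydrogens = 22.
Net charge +1.
Molecular formula: C11H22Cl2N3O2+

C11H22Cl2N3O2+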